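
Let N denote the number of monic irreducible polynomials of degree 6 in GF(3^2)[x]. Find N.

x^(9^6) − x is the product of all monic irreducibles of degree dividing 6; Möbius inversion gives N = (1/6) Σ μ(6/d)·9^d.
Divisors of 6: 1, 2, 3, 6; μ(6/d) for each: 1, -1, -1, 1.
Σ = 9^1 − 9^2 − 9^3 + 9^6 = 530640.
N = 530640/6 = 88440.

88440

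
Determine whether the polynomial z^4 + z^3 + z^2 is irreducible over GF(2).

No

Write h(z) = z^4 + z^3 + z^2.
Check for roots in GF(2): h(0) = 0 → root; h(1) = 1.
h(0) = 0, so (z) divides h(z); h is reducible.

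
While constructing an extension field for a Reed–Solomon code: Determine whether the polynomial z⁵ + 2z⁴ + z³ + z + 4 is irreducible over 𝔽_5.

Yes

Write m(z) = z⁵ + 2z⁴ + z³ + z + 4.
Check for roots in 𝔽_5: m(0) = 4; m(1) = 4; m(2) = 3; m(3) = 4; m(4) = 3.
No roots, so no linear factors.
Degree-2 irreducible divisors: test the 10 monic irreducibles of degree 2 over GF(5).
None of them divide m (all give nonzero remainder).
No irreducible factor of degree ≤ 2 exists, so m is irreducible over GF(5).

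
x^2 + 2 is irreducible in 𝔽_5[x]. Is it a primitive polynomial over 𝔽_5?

No

Write f(x) = x^2 + 2.
|GF(5^2)^×| = 5^2 − 1 = 24. Prime factorization: 24 = 2^3·3.
f is primitive ⇔ x has order 24 in GF(5)[x]/(f), i.e. x^(24/q) ≠ 1 for each prime q | 24.
x^(12) mod f = 4.
x^(8) mod f = 1
Since x^(8) = 1, the order of x divides 8 < 24; not primitive.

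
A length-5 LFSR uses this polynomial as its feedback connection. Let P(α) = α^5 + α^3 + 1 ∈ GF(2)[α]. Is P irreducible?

Yes

Check for roots in GF(2): P(0) = 1; P(1) = 1.
No roots, so no linear factors.
Monic irreducibles of degree 2 over GF(2): α^2 + α + 1.
None of them divide P (all give nonzero remainder).
No irreducible factor of degree ≤ 2 exists, so P is irreducible over GF(2).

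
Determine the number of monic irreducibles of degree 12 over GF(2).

x^(2^12) − x is the product of all monic irreducibles of degree dividing 12; Möbius inversion gives N = (1/12) Σ μ(12/d)·2^d.
Divisors of 12: 1, 2, 3, 4, 6, 12; μ(12/d) for each: 0, 1, 0, -1, -1, 1.
Σ = 2^2 − 2^4 − 2^6 + 2^12 = 4020.
N = 4020/12 = 335.

335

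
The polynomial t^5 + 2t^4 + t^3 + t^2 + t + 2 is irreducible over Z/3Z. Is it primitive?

No

Write f(t) = t^5 + 2t^4 + t^3 + t^2 + t + 2.
|GF(3^5)^×| = 3^5 − 1 = 242. Prime factorization: 242 = 2·11^2.
f is primitive ⇔ t has order 242 in GF(3)[t]/(f), i.e. t^(242/q) ≠ 1 for each prime q | 242.
t^(121) mod f = 1
t^(22) mod f = t^4 + 2t^2 + 2t + 1.
Since t^(121) = 1, the order of t divides 121 < 242; not primitive.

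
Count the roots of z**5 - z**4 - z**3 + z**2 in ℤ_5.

Write P(z) = z**5 - z**4 - z**3 + z**2.
Evaluate at each of the 5 elements of ℤ_5:
P(0) = 0 → root; P(1) = 0 → root; P(2) = 2; P(3) = 4; P(4) = 0 → root.
Roots: {0, 1, 4}.

3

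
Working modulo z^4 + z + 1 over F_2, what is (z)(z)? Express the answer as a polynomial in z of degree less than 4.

Multiply in F_2[z]: (z)·(z) = z^2.
Reduced: z^2.

z^2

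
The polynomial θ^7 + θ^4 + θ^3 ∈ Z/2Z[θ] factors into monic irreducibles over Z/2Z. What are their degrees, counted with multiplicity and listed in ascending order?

Write f(θ) = θ^7 + θ^4 + θ^3.
Roots in Z/2Z: f(0) = 0 → root; f(1) = 1.
Linear factors from roots: (θ).
Complete factorization: f(θ) = (θ)^3·(θ^4 + θ + 1).
Factor degrees with multiplicity: 1 + 1 + 1 + 4 = 7.

1, 1, 1, 4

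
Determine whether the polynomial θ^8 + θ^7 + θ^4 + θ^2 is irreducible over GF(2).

No

Write m(θ) = θ^8 + θ^7 + θ^4 + θ^2.
Check for roots in GF(2): m(0) = 0 → root; m(1) = 0 → root.
m(0) = 0, so (θ) divides m(θ); m is reducible.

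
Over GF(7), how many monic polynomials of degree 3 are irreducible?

By the necklace-counting formula, N_7(3) = (1/3) Σ_{d|3} μ(3/d)·7^d.
Divisors of 3: 1, 3; μ(3/d) for each: -1, 1.
Σ = − 7^1 + 7^3 = 336.
N = 336/3 = 112.

112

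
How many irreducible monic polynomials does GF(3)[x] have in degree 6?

116

By the necklace-counting formula, N_3(6) = (1/6) Σ_{d|6} μ(6/d)·3^d.
Divisors of 6: 1, 2, 3, 6; μ(6/d) for each: 1, -1, -1, 1.
Σ = 3^1 − 3^2 − 3^3 + 3^6 = 696.
N = 696/6 = 116.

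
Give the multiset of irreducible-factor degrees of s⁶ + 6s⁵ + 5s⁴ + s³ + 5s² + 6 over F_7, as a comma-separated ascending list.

2, 2, 2

Write h(s) = s⁶ + 6s⁵ + 5s⁴ + s³ + 5s² + 6.
Complete factorization: h(s) = (s² + 3s + 5)·(s² + 4s + 6)·(s² + 6s + 3).
Factor degrees with multiplicity: 2 + 2 + 2 = 6.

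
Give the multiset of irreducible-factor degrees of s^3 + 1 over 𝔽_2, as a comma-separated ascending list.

Write f(s) = s^3 + 1.
Roots in 𝔽_2: f(0) = 1; f(1) = 0 → root.
Linear factors from roots: (s + 1).
Complete factorization: f(s) = (s + 1)·(s^2 + s + 1).
Factor degrees with multiplicity: 1 + 2 = 3.

1, 2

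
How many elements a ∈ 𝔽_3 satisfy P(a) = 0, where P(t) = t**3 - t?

3

Evaluate at each of the 3 elements of 𝔽_3:
P(0) = 0 → root; P(1) = 0 → root; P(2) = 0 → root.
Roots: {0, 1, 2}.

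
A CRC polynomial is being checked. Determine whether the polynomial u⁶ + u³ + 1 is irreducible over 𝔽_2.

Write h(u) = u⁶ + u³ + 1.
Check for roots in 𝔽_2: h(0) = 1; h(1) = 1.
No roots, so no linear factors.
Monic irreducibles of degree 2 over GF(2): u² + u + 1.
None of them divide h (all give nonzero remainder).
Monic irreducibles of degree 3 over GF(2): u³ + u + 1, u³ + u² + 1.
None of them divide h (all give nonzero remainder).
No irreducible factor of degree ≤ 3 exists, so h is irreducible over GF(2).

Yes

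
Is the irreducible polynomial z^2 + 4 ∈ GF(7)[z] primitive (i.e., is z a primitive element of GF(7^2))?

Write f(z) = z^2 + 4.
|GF(7^2)^×| = 7^2 − 1 = 48. Prime factorization: 48 = 2^4·3.
f is primitive ⇔ z has order 48 in GF(7)[z]/(f), i.e. z^(48/q) ≠ 1 for each prime q | 48.
z^(24) mod f = 1
z^(16) mod f = 2.
Since z^(24) = 1, the order of z divides 24 < 48; not primitive.

No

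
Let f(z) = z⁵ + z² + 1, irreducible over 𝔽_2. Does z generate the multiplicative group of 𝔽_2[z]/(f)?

Yes

|GF(2^5)^×| = 2^5 − 1 = 31. Prime factorization: 31 = 31.
f is primitive ⇔ z has order 31 in GF(2)[z]/(f), i.e. z^(31/q) ≠ 1 for each prime q | 31.
z^(1) mod f = z.
None equal 1, so z has full order 31; f is primitive.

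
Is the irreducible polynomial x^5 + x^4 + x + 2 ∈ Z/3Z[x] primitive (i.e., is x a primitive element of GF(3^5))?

No

Write f(x) = x^5 + x^4 + x + 2.
|GF(3^5)^×| = 3^5 − 1 = 242. Prime factorization: 242 = 2·11^2.
f is primitive ⇔ x has order 242 in GF(3)[x]/(f), i.e. x^(242/q) ≠ 1 for each prime q | 242.
x^(121) mod f = 1
x^(22) mod f = x^4 + 2x^3 + x + 1.
Since x^(121) = 1, the order of x divides 121 < 242; not primitive.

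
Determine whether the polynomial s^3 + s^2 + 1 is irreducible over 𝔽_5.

Write P(s) = s^3 + s^2 + 1.
Check for roots in 𝔽_5: P(0) = 1; P(1) = 3; P(2) = 3; P(3) = 2; P(4) = 1.
No roots. A degree-3 polynomial over a field with no linear factor is irreducible.

Yes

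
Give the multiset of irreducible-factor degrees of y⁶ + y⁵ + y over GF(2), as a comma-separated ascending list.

Write f(y) = y⁶ + y⁵ + y.
Roots in GF(2): f(0) = 0 → root; f(1) = 1.
Linear factors from roots: (y).
Complete factorization: f(y) = (y)·(y² + y + 1)·(y³ + y + 1).
Factor degrees with multiplicity: 1 + 2 + 3 = 6.

1, 2, 3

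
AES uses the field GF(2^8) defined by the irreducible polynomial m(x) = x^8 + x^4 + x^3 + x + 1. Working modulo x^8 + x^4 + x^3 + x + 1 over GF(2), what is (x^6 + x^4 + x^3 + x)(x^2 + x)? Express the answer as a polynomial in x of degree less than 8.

x^7 + x^6 + x^2 + x + 1

Multiply in GF(2)[x]: (x^6 + x^4 + x^3 + x)·(x^2 + x) = x^8 + x^7 + x^6 + x^4 + x^3 + x^2.
Reduce using x^8 ≡ x^4 + x^3 + x + 1 (mod x^8 + x^4 + x^3 + x + 1).
Reduced: x^7 + x^6 + x^2 + x + 1.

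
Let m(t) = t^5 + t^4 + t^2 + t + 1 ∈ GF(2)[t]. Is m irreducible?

Yes

Check for roots in GF(2): m(0) = 1; m(1) = 1.
No roots, so no linear factors.
Monic irreducibles of degree 2 over GF(2): t^2 + t + 1.
None of them divide m (all give nonzero remainder).
No irreducible factor of degree ≤ 2 exists, so m is irreducible over GF(2).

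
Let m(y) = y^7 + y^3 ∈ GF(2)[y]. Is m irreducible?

Check for roots in GF(2): m(0) = 0 → root; m(1) = 0 → root.
m(0) = 0, so (y) divides m(y); m is reducible.

No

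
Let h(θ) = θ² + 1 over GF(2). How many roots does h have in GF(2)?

Evaluate at each of the 2 elements of GF(2):
h(0) = 1; h(1) = 0 → root.
Roots: {1}.

1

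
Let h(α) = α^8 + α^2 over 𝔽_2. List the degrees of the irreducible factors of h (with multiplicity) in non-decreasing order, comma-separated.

1, 1, 1, 1, 2, 2

Roots in 𝔽_2: h(0) = 0 → root; h(1) = 0 → root.
Linear factors from roots: (α), (α + 1).
Complete factorization: h(α) = (α)^2·(α + 1)^2·(α^2 + α + 1)^2.
Factor degrees with multiplicity: 1 + 1 + 1 + 1 + 2 + 2 = 8.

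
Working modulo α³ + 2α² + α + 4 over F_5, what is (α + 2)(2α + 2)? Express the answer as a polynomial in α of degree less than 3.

2α^2 + α + 4

Multiply in F_5[α]: (α + 2)·(2α + 2) = 2α² + α + 4.
Reduced: 2α² + α + 4.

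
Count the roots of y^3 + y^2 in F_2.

2

Write h(y) = y^3 + y^2.
Evaluate at each of the 2 elements of F_2:
h(0) = 0 → root; h(1) = 0 → root.
Roots: {0, 1}.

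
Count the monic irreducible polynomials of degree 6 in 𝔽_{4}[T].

670

By the necklace-counting formula, N_4(6) = (1/6) Σ_{d|6} μ(6/d)·4^d.
Divisors of 6: 1, 2, 3, 6; μ(6/d) for each: 1, -1, -1, 1.
Σ = 4^1 − 4^2 − 4^3 + 4^6 = 4020.
N = 4020/6 = 670.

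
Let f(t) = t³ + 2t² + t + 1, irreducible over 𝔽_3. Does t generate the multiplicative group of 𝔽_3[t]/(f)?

Yes

|GF(3^3)^×| = 3^3 − 1 = 26. Prime factorization: 26 = 2·13.
f is primitive ⇔ t has order 26 in GF(3)[t]/(f), i.e. t^(26/q) ≠ 1 for each prime q | 26.
t^(13) mod f = 2.
t^(2) mod f = t².
None equal 1, so t has full order 26; f is primitive.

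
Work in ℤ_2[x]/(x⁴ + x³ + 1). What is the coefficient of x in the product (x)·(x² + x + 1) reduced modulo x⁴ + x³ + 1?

Multiply in ℤ_2[x]: (x)·(x² + x + 1) = x³ + x² + x.
Reduced: x³ + x² + x.

1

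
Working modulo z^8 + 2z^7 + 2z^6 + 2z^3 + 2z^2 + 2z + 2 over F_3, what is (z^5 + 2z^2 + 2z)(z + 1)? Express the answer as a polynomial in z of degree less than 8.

Multiply in F_3[z]: (z^5 + 2z^2 + 2z)·(z + 1) = z^6 + z^5 + 2z^3 + z^2 + 2z.
Reduced: z^6 + z^5 + 2z^3 + z^2 + 2z.

z^6 + z^5 + 2z^3 + z^2 + 2z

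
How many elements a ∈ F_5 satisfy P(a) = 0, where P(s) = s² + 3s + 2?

Evaluate at each of the 5 elements of F_5:
P(0) = 2; P(1) = 1; P(2) = 2; P(3) = 0 → root; P(4) = 0 → root.
Roots: {3, 4}.

2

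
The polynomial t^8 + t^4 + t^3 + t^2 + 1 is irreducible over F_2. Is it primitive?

Yes

Write f(t) = t^8 + t^4 + t^3 + t^2 + 1.
|GF(2^8)^×| = 2^8 − 1 = 255. Prime factorization: 255 = 3·5·17.
f is primitive ⇔ t has order 255 in GF(2)[t]/(f), i.e. t^(255/q) ≠ 1 for each prime q | 255.
t^(85) mod f = t^7 + t^6 + t^4 + t^2 + t.
t^(51) mod f = t^3 + t.
t^(15) mod f = t^5 + t^2 + t.
None equal 1, so t has full order 255; f is primitive.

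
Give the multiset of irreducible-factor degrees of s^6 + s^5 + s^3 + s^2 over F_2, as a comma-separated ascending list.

1, 1, 1, 1, 2

Write g(s) = s^6 + s^5 + s^3 + s^2.
Roots in F_2: g(0) = 0 → root; g(1) = 0 → root.
Linear factors from roots: (s), (s + 1).
Complete factorization: g(s) = (s)^2·(s + 1)^2·(s^2 + s + 1).
Factor degrees with multiplicity: 1 + 1 + 1 + 1 + 2 = 6.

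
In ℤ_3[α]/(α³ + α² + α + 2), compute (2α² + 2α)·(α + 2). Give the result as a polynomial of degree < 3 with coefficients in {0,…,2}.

Multiply in ℤ_3[α]: (2α² + 2α)·(α + 2) = 2α³ + α.
Reduce using α³ ≡ 2α² + 2α + 1 (mod α³ + α² + α + 2).
Reduced: α² + 2α + 2.

α^2 + 2α + 2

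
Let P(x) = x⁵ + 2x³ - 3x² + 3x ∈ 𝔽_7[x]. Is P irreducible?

Check for roots in 𝔽_7: P(0) = 0 → root; P(1) = 3; P(2) = 0 → root; P(3) = 6; P(4) = 3; P(5) = 4; P(6) = 5.
P(0) = 0, so (x) divides P(x); P is reducible.

No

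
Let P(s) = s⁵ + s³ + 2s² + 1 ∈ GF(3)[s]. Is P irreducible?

Yes

Check for roots in GF(3): P(0) = 1; P(1) = 2; P(2) = 1.
No roots, so no linear factors.
Monic irreducibles of degree 2 over GF(3): s² + 1, s² + s + 2, s² + 2s + 2.
None of them divide P (all give nonzero remainder).
No irreducible factor of degree ≤ 2 exists, so P is irreducible over GF(3).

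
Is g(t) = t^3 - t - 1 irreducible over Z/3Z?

Check for roots in Z/3Z: g(0) = 2; g(1) = 2; g(2) = 2.
No roots. A degree-3 polynomial over a field with no linear factor is irreducible.

Yes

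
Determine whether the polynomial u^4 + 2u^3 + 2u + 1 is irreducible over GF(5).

Write g(u) = u^4 + 2u^3 + 2u + 1.
Check for roots in GF(5): g(0) = 1; g(1) = 1; g(2) = 2; g(3) = 2; g(4) = 3.
No roots, so no linear factors.
Degree-2 irreducible divisors: test the 10 monic irreducibles of degree 2 over GF(5).
None of them divide g (all give nonzero remainder).
No irreducible factor of degree ≤ 2 exists, so g is irreducible over GF(5).

Yes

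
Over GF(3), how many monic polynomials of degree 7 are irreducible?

312

x^(3^7) − x is the product of all monic irreducibles of degree dividing 7; Möbius inversion gives N = (1/7) Σ μ(7/d)·3^d.
Divisors of 7: 1, 7; μ(7/d) for each: -1, 1.
Σ = − 3^1 + 3^7 = 2184.
N = 2184/7 = 312.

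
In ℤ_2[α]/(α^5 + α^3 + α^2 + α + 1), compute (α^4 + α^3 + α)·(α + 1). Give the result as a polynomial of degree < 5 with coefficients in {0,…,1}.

1

Multiply in ℤ_2[α]: (α^4 + α^3 + α)·(α + 1) = α^5 + α^3 + α^2 + α.
Reduce using α^5 ≡ α^3 + α^2 + α + 1 (mod α^5 + α^3 + α^2 + α + 1).
Reduced: 1.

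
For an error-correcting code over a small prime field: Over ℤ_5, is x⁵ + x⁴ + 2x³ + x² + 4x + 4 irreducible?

Write f(x) = x⁵ + x⁴ + 2x³ + x² + 4x + 4.
Check for roots in ℤ_5: f(0) = 4; f(1) = 3; f(2) = 0 → root; f(3) = 3; f(4) = 4.
f(2) = 0, so (x − 2) divides f(x); f is reducible.

No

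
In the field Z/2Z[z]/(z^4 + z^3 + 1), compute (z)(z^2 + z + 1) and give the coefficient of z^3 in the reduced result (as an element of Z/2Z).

1

Multiply in Z/2Z[z]: (z)·(z^2 + z + 1) = z^3 + z^2 + z.
Reduced: z^3 + z^2 + z.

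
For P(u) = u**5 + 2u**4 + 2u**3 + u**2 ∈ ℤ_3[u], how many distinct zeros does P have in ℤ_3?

3

Evaluate at each of the 3 elements of ℤ_3:
P(0) = 0 → root; P(1) = 0 → root; P(2) = 0 → root.
Roots: {0, 1, 2}.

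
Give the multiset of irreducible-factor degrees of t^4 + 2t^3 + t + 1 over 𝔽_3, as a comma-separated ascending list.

4

Write g(t) = t^4 + 2t^3 + t + 1.
Roots in 𝔽_3: g(0) = 1; g(1) = 2; g(2) = 2.
Complete factorization: g(t) = (t^4 + 2t^3 + t + 1).
Factor degrees with multiplicity: 4 = 4.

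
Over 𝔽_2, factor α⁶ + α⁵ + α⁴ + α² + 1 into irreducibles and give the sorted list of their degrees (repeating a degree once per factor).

Write f(α) = α⁶ + α⁵ + α⁴ + α² + 1.
Roots in 𝔽_2: f(0) = 1; f(1) = 1.
Complete factorization: f(α) = (α⁶ + α⁵ + α⁴ + α² + 1).
Factor degrees with multiplicity: 6 = 6.

6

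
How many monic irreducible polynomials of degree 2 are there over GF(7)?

21

Gauss's count: N_{7}(2) = (1/2) Σ_{d|2} μ(2/d)·7^d.
Divisors of 2: 1, 2; μ(2/d) for each: -1, 1.
Σ = − 7^1 + 7^2 = 42.
N = 42/2 = 21.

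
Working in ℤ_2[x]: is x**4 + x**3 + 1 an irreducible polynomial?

Write g(x) = x**4 + x**3 + 1.
Check for roots in ℤ_2: g(0) = 1; g(1) = 1.
No roots, so no linear factors.
Monic irreducibles of degree 2 over GF(2): x**2 + x + 1.
None of them divide g (all give nonzero remainder).
No irreducible factor of degree ≤ 2 exists, so g is irreducible over GF(2).

Yes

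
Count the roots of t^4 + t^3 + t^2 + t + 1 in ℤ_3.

Write g(t) = t^4 + t^3 + t^2 + t + 1.
Evaluate at each of the 3 elements of ℤ_3:
g(0) = 1; g(1) = 2; g(2) = 1.
No element is a root.

0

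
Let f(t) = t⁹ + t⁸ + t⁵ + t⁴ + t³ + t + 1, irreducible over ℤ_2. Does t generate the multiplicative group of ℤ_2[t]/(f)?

|GF(2^9)^×| = 2^9 − 1 = 511. Prime factorization: 511 = 7·73.
f is primitive ⇔ t has order 511 in GF(2)[t]/(f), i.e. t^(511/q) ≠ 1 for each prime q | 511.
t^(73) mod f = t⁸ + t⁷ + t⁵ + t³ + t².
t^(7) mod f = t⁷.
None equal 1, so t has full order 511; f is primitive.

Yes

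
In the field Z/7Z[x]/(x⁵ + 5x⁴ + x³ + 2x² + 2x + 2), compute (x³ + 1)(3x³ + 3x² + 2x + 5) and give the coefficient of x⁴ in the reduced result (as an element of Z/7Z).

3

Multiply in Z/7Z[x]: (x³ + 1)·(3x³ + 3x² + 2x + 5) = 3x⁶ + 3x⁵ + 2x⁴ + x³ + 3x² + 2x + 5.
Reduce using x⁵ ≡ 2x⁴ + 6x³ + 5x² + 5x + 5 (mod x⁵ + 5x⁴ + x³ + 2x² + 2x + 2).
Reduced: 3x⁴ + 6x + 1.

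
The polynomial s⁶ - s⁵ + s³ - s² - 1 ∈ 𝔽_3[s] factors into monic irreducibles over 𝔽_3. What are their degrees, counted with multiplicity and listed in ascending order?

6

Write g(s) = s⁶ - s⁵ + s³ - s² - 1.
Roots in 𝔽_3: g(0) = 2; g(1) = 2; g(2) = 2.
Complete factorization: g(s) = (s⁶ - s⁵ + s³ - s² - 1).
Factor degrees with multiplicity: 6 = 6.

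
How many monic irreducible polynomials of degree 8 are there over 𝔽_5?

By the necklace-counting formula, N_5(8) = (1/8) Σ_{d|8} μ(8/d)·5^d.
Divisors of 8: 1, 2, 4, 8; μ(8/d) for each: 0, 0, -1, 1.
Σ = − 5^4 + 5^8 = 390000.
N = 390000/8 = 48750.

48750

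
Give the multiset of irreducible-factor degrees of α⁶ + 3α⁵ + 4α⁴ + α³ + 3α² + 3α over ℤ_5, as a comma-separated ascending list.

Write f(α) = α⁶ + 3α⁵ + 4α⁴ + α³ + 3α² + 3α.
Roots in ℤ_5: f(0) = 0 → root; f(1) = 0 → root; f(2) = 0 → root; f(3) = 0 → root; f(4) = 1.
Linear factors from roots: (α), (α + 4), (α + 3), (α + 2).
Complete factorization: f(α) = (α)·(α + 2)·(α + 3)·(α + 4)·(α² + 4α + 2).
Factor degrees with multiplicity: 1 + 1 + 1 + 1 + 2 = 6.

1, 1, 1, 1, 2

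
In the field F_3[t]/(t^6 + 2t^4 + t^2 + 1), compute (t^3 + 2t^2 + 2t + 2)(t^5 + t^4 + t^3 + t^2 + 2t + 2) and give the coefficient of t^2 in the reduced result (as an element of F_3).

Multiply in F_3[t]: (t^3 + 2t^2 + 2t + 2)·(t^5 + t^4 + t^3 + t^2 + 2t + 2) = t^8 + 2t^6 + t^5 + 2t^4 + t^3 + t^2 + 2t + 1.
Reduce using t^6 ≡ t^4 + 2t^2 + 2 (mod t^6 + 2t^4 + t^2 + 1).
Reduced: t^5 + t^4 + t^3 + 2t + 1.

0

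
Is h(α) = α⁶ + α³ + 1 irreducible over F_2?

Check for roots in F_2: h(0) = 1; h(1) = 1.
No roots, so no linear factors.
Monic irreducibles of degree 2 over GF(2): α² + α + 1.
None of them divide h (all give nonzero remainder).
Monic irreducibles of degree 3 over GF(2): α³ + α + 1, α³ + α² + 1.
None of them divide h (all give nonzero remainder).
No irreducible factor of degree ≤ 3 exists, so h is irreducible over GF(2).

Yes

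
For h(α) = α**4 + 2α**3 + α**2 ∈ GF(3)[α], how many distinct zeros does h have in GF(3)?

2

Evaluate at each of the 3 elements of GF(3):
h(0) = 0 → root; h(1) = 1; h(2) = 0 → root.
Roots: {0, 2}.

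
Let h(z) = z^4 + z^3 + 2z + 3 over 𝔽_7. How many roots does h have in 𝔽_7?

Evaluate at each of the 7 elements of 𝔽_7:
h(0) = 3; h(1) = 0 → root; h(2) = 3; h(3) = 5; h(4) = 2; h(5) = 0 → root; h(6) = 1.
Roots: {1, 5}.

2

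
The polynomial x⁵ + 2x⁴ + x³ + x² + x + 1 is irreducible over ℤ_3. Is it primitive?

Write f(x) = x⁵ + 2x⁴ + x³ + x² + x + 1.
|GF(3^5)^×| = 3^5 − 1 = 242. Prime factorization: 242 = 2·11^2.
f is primitive ⇔ x has order 242 in GF(3)[x]/(f), i.e. x^(242/q) ≠ 1 for each prime q | 242.
x^(121) mod f = 2.
x^(22) mod f = 2x⁴ + x³ + 2.
None equal 1, so x has full order 242; f is primitive.

Yes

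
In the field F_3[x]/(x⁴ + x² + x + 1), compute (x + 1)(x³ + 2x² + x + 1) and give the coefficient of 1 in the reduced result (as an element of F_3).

Multiply in F_3[x]: (x + 1)·(x³ + 2x² + x + 1) = x⁴ + 2x + 1.
Reduce using x⁴ ≡ 2x² + 2x + 2 (mod x⁴ + x² + x + 1).
Reduced: 2x² + x.

0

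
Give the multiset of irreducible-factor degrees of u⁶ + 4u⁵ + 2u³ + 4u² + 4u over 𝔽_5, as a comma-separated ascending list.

Write f(u) = u⁶ + 4u⁵ + 2u³ + 4u² + 4u.
Roots in 𝔽_5: f(0) = 0 → root; f(1) = 0 → root; f(2) = 2; f(3) = 3; f(4) = 0 → root.
Linear factors from roots: (u), (u + 4), (u + 1).
Complete factorization: f(u) = (u)·(u + 1)·(u + 4)·(u³ + 4u² + u + 1).
Factor degrees with multiplicity: 1 + 1 + 1 + 3 = 6.

1, 1, 1, 3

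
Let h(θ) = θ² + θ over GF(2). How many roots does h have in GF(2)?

2

Evaluate at each of the 2 elements of GF(2):
h(0) = 0 → root; h(1) = 0 → root.
Roots: {0, 1}.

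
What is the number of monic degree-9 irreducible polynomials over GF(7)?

By the necklace-counting formula, N_7(9) = (1/9) Σ_{d|9} μ(9/d)·7^d.
Divisors of 9: 1, 3, 9; μ(9/d) for each: 0, -1, 1.
Σ = − 7^3 + 7^9 = 40353264.
N = 40353264/9 = 4483696.

4483696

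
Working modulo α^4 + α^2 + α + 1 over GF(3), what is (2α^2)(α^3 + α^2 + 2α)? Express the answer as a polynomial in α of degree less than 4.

Multiply in GF(3)[α]: (2α^2)·(α^3 + α^2 + 2α) = 2α^5 + 2α^4 + α^3.
Reduce using α^4 ≡ 2α^2 + 2α + 2 (mod α^4 + α^2 + α + 1).
Reduced: 2α^3 + 2α^2 + 2α + 1.

2α^3 + 2α^2 + 2α + 1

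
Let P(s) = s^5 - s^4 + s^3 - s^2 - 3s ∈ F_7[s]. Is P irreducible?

No

Check for roots in F_7: P(0) = 0 → root; P(1) = 4; P(2) = 0 → root; P(3) = 3; P(4) = 6; P(5) = 2; P(6) = 6.
P(0) = 0, so (s) divides P(s); P is reducible.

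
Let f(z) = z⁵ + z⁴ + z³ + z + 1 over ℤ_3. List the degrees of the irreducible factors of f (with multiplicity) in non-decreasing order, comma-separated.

Roots in ℤ_3: f(0) = 1; f(1) = 2; f(2) = 2.
Complete factorization: f(z) = (z⁵ + z⁴ + z³ + z + 1).
Factor degrees with multiplicity: 5 = 5.

5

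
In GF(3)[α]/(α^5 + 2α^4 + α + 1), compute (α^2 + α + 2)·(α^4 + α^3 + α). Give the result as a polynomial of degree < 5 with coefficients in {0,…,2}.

α

Multiply in GF(3)[α]: (α^2 + α + 2)·(α^4 + α^3 + α) = α^6 + 2α^5 + α^2 + 2α.
Reduce using α^5 ≡ α^4 + 2α + 2 (mod α^5 + 2α^4 + α + 1).
Reduced: α.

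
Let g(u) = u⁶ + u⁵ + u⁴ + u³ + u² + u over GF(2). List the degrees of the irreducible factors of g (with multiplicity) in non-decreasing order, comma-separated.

1, 1, 2, 2

Roots in GF(2): g(0) = 0 → root; g(1) = 0 → root.
Linear factors from roots: (u), (u + 1).
Complete factorization: g(u) = (u)·(u + 1)·(u² + u + 1)^2.
Factor degrees with multiplicity: 1 + 1 + 2 + 2 = 6.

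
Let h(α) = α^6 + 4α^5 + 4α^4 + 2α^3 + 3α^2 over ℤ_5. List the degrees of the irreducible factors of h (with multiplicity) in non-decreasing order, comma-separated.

1, 1, 2, 2

Roots in ℤ_5: h(0) = 0 → root; h(1) = 4; h(2) = 4; h(3) = 1; h(4) = 2.
Linear factors from roots: (α).
Complete factorization: h(α) = (α)^2·(α^2 + 3)·(α^2 + 4α + 1).
Factor degrees with multiplicity: 1 + 1 + 2 + 2 = 6.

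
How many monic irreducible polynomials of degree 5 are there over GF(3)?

48

The number of monic irreducibles of degree 5 over GF(3) is (1/5)·Σ_{d∣5} μ(5/d) 3^d.
Divisors of 5: 1, 5; μ(5/d) for each: -1, 1.
Σ = − 3^1 + 3^5 = 240.
N = 240/5 = 48.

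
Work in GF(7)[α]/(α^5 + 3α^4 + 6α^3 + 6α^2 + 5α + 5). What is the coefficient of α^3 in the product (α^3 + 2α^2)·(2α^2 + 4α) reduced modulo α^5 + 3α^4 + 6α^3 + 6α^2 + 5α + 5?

Multiply in GF(7)[α]: (α^3 + 2α^2)·(2α^2 + 4α) = 2α^5 + α^4 + α^3.
Reduce using α^5 ≡ 4α^4 + α^3 + α^2 + 2α + 2 (mod α^5 + 3α^4 + 6α^3 + 6α^2 + 5α + 5).
Reduced: 2α^4 + 3α^3 + 2α^2 + 4α + 4.

3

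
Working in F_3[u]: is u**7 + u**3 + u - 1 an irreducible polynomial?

Yes

Write P(u) = u**7 + u**3 + u - 1.
Check for roots in F_3: P(0) = 2; P(1) = 2; P(2) = 2.
No roots, so no linear factors.
Monic irreducibles of degree 2 over GF(3): u**2 + 1, u**2 + u - 1, u**2 - u - 1.
None of them divide P (all give nonzero remainder).
Degree-3 irreducible divisors: test the 8 monic irreducibles of degree 3 over GF(3).
None of them divide P (all give nonzero remainder).
No irreducible factor of degree ≤ 3 exists, so P is irreducible over GF(3).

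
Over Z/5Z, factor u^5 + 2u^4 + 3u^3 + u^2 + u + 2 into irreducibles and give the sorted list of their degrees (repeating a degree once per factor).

1, 1, 1, 1, 1

Write f(u) = u^5 + 2u^4 + 3u^3 + u^2 + u + 2.
Roots in Z/5Z: f(0) = 2; f(1) = 0 → root; f(2) = 1; f(3) = 0 → root; f(4) = 0 → root.
Linear factors from roots: (u + 4), (u + 2), (u + 1).
Complete factorization: f(u) = (u + 2)·(u + 1)^2·(u + 4)^2.
Factor degrees with multiplicity: 1 + 1 + 1 + 1 + 1 = 5.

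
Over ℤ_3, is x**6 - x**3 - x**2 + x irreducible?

No

Write h(x) = x**6 - x**3 - x**2 + x.
Check for roots in ℤ_3: h(0) = 0 → root; h(1) = 0 → root; h(2) = 0 → root.
h(0) = 0, so (x) divides h(x); h is reducible.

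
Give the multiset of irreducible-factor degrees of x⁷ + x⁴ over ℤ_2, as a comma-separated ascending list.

Write g(x) = x⁷ + x⁴.
Roots in ℤ_2: g(0) = 0 → root; g(1) = 0 → root.
Linear factors from roots: (x), (x + 1).
Complete factorization: g(x) = (x + 1)·(x)^4·(x² + x + 1).
Factor degrees with multiplicity: 1 + 1 + 1 + 1 + 1 + 2 = 7.

1, 1, 1, 1, 1, 2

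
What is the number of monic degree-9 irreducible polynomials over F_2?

x^(2^9) − x is the product of all monic irreducibles of degree dividing 9; Möbius inversion gives N = (1/9) Σ μ(9/d)·2^d.
Divisors of 9: 1, 3, 9; μ(9/d) for each: 0, -1, 1.
Σ = − 2^3 + 2^9 = 504.
N = 504/9 = 56.

56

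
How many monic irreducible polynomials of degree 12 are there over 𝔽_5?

The number of monic irreducibles of degree 12 over GF(5) is (1/12)·Σ_{d∣12} μ(12/d) 5^d.
Divisors of 12: 1, 2, 3, 4, 6, 12; μ(12/d) for each: 0, 1, 0, -1, -1, 1.
Σ = 5^2 − 5^4 − 5^6 + 5^12 = 244124400.
N = 244124400/12 = 20343700.

20343700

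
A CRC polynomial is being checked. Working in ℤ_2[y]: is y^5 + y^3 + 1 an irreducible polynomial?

Write P(y) = y^5 + y^3 + 1.
Check for roots in ℤ_2: P(0) = 1; P(1) = 1.
No roots, so no linear factors.
Monic irreducibles of degree 2 over GF(2): y^2 + y + 1.
None of them divide P (all give nonzero remainder).
No irreducible factor of degree ≤ 2 exists, so P is irreducible over GF(2).

Yes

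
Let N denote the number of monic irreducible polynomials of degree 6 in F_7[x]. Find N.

19544

By the necklace-counting formula, N_7(6) = (1/6) Σ_{d|6} μ(6/d)·7^d.
Divisors of 6: 1, 2, 3, 6; μ(6/d) for each: 1, -1, -1, 1.
Σ = 7^1 − 7^2 − 7^3 + 7^6 = 117264.
N = 117264/6 = 19544.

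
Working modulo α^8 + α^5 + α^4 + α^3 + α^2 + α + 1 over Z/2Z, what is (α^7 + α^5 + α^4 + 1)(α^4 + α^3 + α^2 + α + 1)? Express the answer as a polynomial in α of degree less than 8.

Multiply in Z/2Z[α]: (α^7 + α^5 + α^4 + 1)·(α^4 + α^3 + α^2 + α + 1) = α^11 + α^10 + α^8 + α^7 + α^3 + α^2 + α + 1.
Reduce using α^8 ≡ α^5 + α^4 + α^3 + α^2 + α + 1 (mod α^8 + α^5 + α^4 + α^3 + α^2 + α + 1).
Reduced: α^7 + α^3 + α + 1.

α^7 + α^3 + α + 1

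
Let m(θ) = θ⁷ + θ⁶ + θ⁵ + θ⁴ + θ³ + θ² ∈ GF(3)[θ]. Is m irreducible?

Check for roots in GF(3): m(0) = 0 → root; m(1) = 0 → root; m(2) = 0 → root.
m(0) = 0, so (θ) divides m(θ); m is reducible.

No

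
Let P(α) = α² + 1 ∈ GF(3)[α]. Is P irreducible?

Yes

Check for roots in GF(3): P(0) = 1; P(1) = 2; P(2) = 2.
No roots. A degree-2 polynomial over a field with no linear factor is irreducible.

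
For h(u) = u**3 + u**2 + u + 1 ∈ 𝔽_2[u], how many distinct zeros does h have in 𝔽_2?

1

Evaluate at each of the 2 elements of 𝔽_2:
h(0) = 1; h(1) = 0 → root.
Roots: {1}.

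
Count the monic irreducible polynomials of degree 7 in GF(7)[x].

By the necklace-counting formula, N_7(7) = (1/7) Σ_{d|7} μ(7/d)·7^d.
Divisors of 7: 1, 7; μ(7/d) for each: -1, 1.
Σ = − 7^1 + 7^7 = 823536.
N = 823536/7 = 117648.

117648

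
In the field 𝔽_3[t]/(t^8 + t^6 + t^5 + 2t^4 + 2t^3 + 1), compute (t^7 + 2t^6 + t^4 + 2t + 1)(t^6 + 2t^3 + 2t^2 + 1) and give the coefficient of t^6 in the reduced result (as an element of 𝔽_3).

2

Multiply in 𝔽_3[t]: (t^7 + 2t^6 + t^4 + 2t + 1)·(t^6 + 2t^3 + 2t^2 + 1) = t^13 + 2t^12 + t^8 + 2t^7 + 2t^6 + 2t^4 + 2t^2 + 2t + 1.
Reduce using t^8 ≡ 2t^6 + 2t^5 + t^4 + t^3 + 2 (mod t^8 + t^6 + t^5 + 2t^4 + 2t^3 + 1).
Reduced: 2t^6 + 2t^4 + 2t^2 + 2t + 2.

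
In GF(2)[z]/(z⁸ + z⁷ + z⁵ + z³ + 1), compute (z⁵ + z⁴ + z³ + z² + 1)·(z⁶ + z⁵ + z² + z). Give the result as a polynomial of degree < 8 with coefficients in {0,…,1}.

Multiply in GF(2)[z]: (z⁵ + z⁴ + z³ + z² + 1)·(z⁶ + z⁵ + z² + z) = z¹¹ + z⁶ + z⁵ + z³ + z² + z.
Reduce using z⁸ ≡ z⁷ + z⁵ + z³ + 1 (mod z⁸ + z⁷ + z⁵ + z³ + 1).
Reduced: z⁷ + z⁶ + z⁴.

z^7 + z^6 + z^4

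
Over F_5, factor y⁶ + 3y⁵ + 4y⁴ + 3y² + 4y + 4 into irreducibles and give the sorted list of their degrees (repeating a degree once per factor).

Write g(y) = y⁶ + 3y⁵ + 4y⁴ + 3y² + 4y + 4.
Roots in F_5: g(0) = 4; g(1) = 4; g(2) = 3; g(3) = 0 → root; g(4) = 0 → root.
Linear factors from roots: (y + 2), (y + 1).
Complete factorization: g(y) = (y + 1)·(y + 2)·(y² + y + 2)·(y² + 4y + 1).
Factor degrees with multiplicity: 1 + 1 + 2 + 2 = 6.

1, 1, 2, 2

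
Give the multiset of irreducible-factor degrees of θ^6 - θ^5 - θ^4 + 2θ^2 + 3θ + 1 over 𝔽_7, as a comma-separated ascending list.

6

Write f(θ) = θ^6 - θ^5 - θ^4 + 2θ^2 + 3θ + 1.
Complete factorization: f(θ) = (θ^6 - θ^5 - θ^4 + 2θ^2 + 3θ + 1).
Factor degrees with multiplicity: 6 = 6.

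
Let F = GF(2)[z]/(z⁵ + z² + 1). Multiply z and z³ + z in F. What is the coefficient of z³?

Multiply in GF(2)[z]: (z)·(z³ + z) = z⁴ + z².
Reduced: z⁴ + z².

0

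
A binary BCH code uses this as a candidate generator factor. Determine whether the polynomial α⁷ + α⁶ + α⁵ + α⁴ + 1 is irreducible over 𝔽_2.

Write h(α) = α⁷ + α⁶ + α⁵ + α⁴ + 1.
Check for roots in 𝔽_2: h(0) = 1; h(1) = 1.
No roots, so no linear factors.
Monic irreducibles of degree 2 over GF(2): α² + α + 1.
None of them divide h (all give nonzero remainder).
Monic irreducibles of degree 3 over GF(2): α³ + α + 1, α³ + α² + 1.
None of them divide h (all give nonzero remainder).
No irreducible factor of degree ≤ 3 exists, so h is irreducible over GF(2).

Yes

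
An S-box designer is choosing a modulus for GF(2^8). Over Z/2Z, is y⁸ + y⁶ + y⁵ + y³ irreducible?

No

Write h(y) = y⁸ + y⁶ + y⁵ + y³.
Check for roots in Z/2Z: h(0) = 0 → root; h(1) = 0 → root.
h(0) = 0, so (y) divides h(y); h is reducible.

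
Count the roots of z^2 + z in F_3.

2

Write P(z) = z^2 + z.
Evaluate at each of the 3 elements of F_3:
P(0) = 0 → root; P(1) = 2; P(2) = 0 → root.
Roots: {0, 2}.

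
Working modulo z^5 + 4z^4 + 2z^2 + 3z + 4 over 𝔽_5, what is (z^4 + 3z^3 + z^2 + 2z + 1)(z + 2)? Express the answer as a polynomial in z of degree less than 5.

z^4 + 2z^3 + 2z^2 + 2z + 3

Multiply in 𝔽_5[z]: (z^4 + 3z^3 + z^2 + 2z + 1)·(z + 2) = z^5 + 2z^3 + 4z^2 + 2.
Reduce using z^5 ≡ z^4 + 3z^2 + 2z + 1 (mod z^5 + 4z^4 + 2z^2 + 3z + 4).
Reduced: z^4 + 2z^3 + 2z^2 + 2z + 3.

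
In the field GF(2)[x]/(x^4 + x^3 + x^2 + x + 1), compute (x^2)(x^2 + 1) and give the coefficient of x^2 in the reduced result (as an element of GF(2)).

0

Multiply in GF(2)[x]: (x^2)·(x^2 + 1) = x^4 + x^2.
Reduce using x^4 ≡ x^3 + x^2 + x + 1 (mod x^4 + x^3 + x^2 + x + 1).
Reduced: x^3 + x + 1.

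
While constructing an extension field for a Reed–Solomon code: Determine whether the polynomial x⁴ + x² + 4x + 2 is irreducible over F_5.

Write P(x) = x⁴ + x² + 4x + 2.
Check for roots in F_5: P(0) = 2; P(1) = 3; P(2) = 0 → root; P(3) = 4; P(4) = 0 → root.
P(2) = 0, so (x − 2) divides P(x); P is reducible.

No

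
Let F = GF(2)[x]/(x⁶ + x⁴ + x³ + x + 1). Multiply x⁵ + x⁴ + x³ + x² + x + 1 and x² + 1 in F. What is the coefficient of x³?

Multiply in GF(2)[x]: (x⁵ + x⁴ + x³ + x² + x + 1)·(x² + 1) = x⁷ + x⁶ + x + 1.
Reduce using x⁶ ≡ x⁴ + x³ + x + 1 (mod x⁶ + x⁴ + x³ + x + 1).
Reduced: x⁵ + x³ + x² + x.

1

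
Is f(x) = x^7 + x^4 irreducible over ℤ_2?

No

Check for roots in ℤ_2: f(0) = 0 → root; f(1) = 0 → root.
f(0) = 0, so (x) divides f(x); f is reducible.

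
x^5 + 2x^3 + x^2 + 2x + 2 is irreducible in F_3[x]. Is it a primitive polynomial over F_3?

Write f(x) = x^5 + 2x^3 + x^2 + 2x + 2.
|GF(3^5)^×| = 3^5 − 1 = 242. Prime factorization: 242 = 2·11^2.
f is primitive ⇔ x has order 242 in GF(3)[x]/(f), i.e. x^(242/q) ≠ 1 for each prime q | 242.
x^(121) mod f = 1
x^(22) mod f = 1
Since x^(121) = 1, the order of x divides 121 < 242; not primitive.

No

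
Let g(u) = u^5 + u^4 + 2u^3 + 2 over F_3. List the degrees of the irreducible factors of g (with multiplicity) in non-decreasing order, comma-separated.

Roots in F_3: g(0) = 2; g(1) = 0 → root; g(2) = 0 → root.
Linear factors from roots: (u + 2), (u + 1).
Complete factorization: g(u) = (u + 1)·(u + 2)^2·(u^2 + 2u + 2).
Factor degrees with multiplicity: 1 + 1 + 1 + 2 = 5.

1, 1, 1, 2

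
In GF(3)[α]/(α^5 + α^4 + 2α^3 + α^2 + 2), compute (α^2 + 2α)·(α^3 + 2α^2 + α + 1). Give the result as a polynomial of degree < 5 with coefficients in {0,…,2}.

2α^2 + 2α + 1

Multiply in GF(3)[α]: (α^2 + 2α)·(α^3 + 2α^2 + α + 1) = α^5 + α^4 + 2α^3 + 2α.
Reduce using α^5 ≡ 2α^4 + α^3 + 2α^2 + 1 (mod α^5 + α^4 + 2α^3 + α^2 + 2).
Reduced: 2α^2 + 2α + 1.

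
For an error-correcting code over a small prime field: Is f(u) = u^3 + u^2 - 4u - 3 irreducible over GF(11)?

Yes

Check each element of GF(11) for a root: f(0)=8, f(1)=6, f(2)=1, f(3)=10, f(4)=6, f(5)=6, f(6)=5, f(7)=9, f(8)=2, f(9)=1, f(10)=1.
No roots. A degree-3 polynomial over a field with no linear factor is irreducible.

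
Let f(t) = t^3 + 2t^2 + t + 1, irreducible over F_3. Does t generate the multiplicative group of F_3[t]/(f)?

Yes

|GF(3^3)^×| = 3^3 − 1 = 26. Prime factorization: 26 = 2·13.
f is primitive ⇔ t has order 26 in GF(3)[t]/(f), i.e. t^(26/q) ≠ 1 for each prime q | 26.
t^(13) mod f = 2.
t^(2) mod f = t^2.
None equal 1, so t has full order 26; f is primitive.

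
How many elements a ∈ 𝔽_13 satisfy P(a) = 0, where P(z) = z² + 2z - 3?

Evaluate at each of the 13 elements of 𝔽_13:
P(0) = 10; P(1) = 0 → root; P(2) = 5; P(3) = 12; P(4) = 8; P(5) = 6; P(6) = 6; P(7) = 8; P(8) = 12; P(9) = 5; P(10) = 0 → root; P(11) = 10; P(12) = 9.
Roots: {1, 10}.

2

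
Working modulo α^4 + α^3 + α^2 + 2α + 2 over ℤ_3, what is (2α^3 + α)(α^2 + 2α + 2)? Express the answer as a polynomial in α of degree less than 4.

Multiply in ℤ_3[α]: (2α^3 + α)·(α^2 + 2α + 2) = 2α^5 + α^4 + 2α^3 + 2α^2 + 2α.
Reduce using α^4 ≡ 2α^3 + 2α^2 + α + 1 (mod α^4 + α^3 + α^2 + 2α + 2).
Reduced: α^3 + 2α^2 + 2.

α^3 + 2α^2 + 2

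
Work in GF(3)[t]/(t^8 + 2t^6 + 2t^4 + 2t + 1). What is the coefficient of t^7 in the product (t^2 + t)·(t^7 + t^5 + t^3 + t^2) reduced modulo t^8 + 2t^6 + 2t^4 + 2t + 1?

Multiply in GF(3)[t]: (t^2 + t)·(t^7 + t^5 + t^3 + t^2) = t^9 + t^8 + t^7 + t^6 + t^5 + 2t^4 + t^3.
Reduce using t^8 ≡ t^6 + t^4 + t + 2 (mod t^8 + 2t^6 + 2t^4 + 2t + 1).
Reduced: 2t^7 + 2t^6 + 2t^5 + t^3 + t^2 + 2.

2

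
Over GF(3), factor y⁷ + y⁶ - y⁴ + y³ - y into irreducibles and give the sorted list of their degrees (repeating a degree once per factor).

Write g(y) = y⁷ + y⁶ - y⁴ + y³ - y.
Roots in GF(3): g(0) = 0 → root; g(1) = 1; g(2) = 2.
Linear factors from roots: (y).
Complete factorization: g(y) = (y)·(y² + y - 1)·(y⁴ + y² + y + 1).
Factor degrees with multiplicity: 1 + 2 + 4 = 7.

1, 2, 4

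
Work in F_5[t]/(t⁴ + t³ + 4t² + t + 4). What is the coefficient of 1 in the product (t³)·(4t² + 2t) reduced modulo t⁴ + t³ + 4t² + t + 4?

Multiply in F_5[t]: (t³)·(4t² + 2t) = 4t⁵ + 2t⁴.
Reduce using t⁴ ≡ 4t³ + t² + 4t + 1 (mod t⁴ + t³ + 4t² + t + 4).
Reduced: t³ + 4t² + t + 3.

3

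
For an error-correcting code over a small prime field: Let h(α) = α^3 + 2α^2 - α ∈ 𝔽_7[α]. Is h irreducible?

Check for roots in 𝔽_7: h(0) = 0 → root; h(1) = 2; h(2) = 0 → root; h(3) = 0 → root; h(4) = 1; h(5) = 2; h(6) = 2.
h(0) = 0, so (α) divides h(α); h is reducible.

No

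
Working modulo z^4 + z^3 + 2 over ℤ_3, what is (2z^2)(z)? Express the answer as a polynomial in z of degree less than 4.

2z^3

Multiply in ℤ_3[z]: (2z^2)·(z) = 2z^3.
Reduced: 2z^3.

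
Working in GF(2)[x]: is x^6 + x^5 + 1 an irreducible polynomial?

Write P(x) = x^6 + x^5 + 1.
Check for roots in GF(2): P(0) = 1; P(1) = 1.
No roots, so no linear factors.
Monic irreducibles of degree 2 over GF(2): x^2 + x + 1.
None of them divide P (all give nonzero remainder).
Monic irreducibles of degree 3 over GF(2): x^3 + x + 1, x^3 + x^2 + 1.
None of them divide P (all give nonzero remainder).
No irreducible factor of degree ≤ 3 exists, so P is irreducible over GF(2).

Yes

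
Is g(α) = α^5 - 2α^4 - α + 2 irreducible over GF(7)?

No

Check for roots in GF(7): g(0) = 2; g(1) = 0 → root; g(2) = 0 → root; g(3) = 3; g(4) = 6; g(5) = 3; g(6) = 0 → root.
g(1) = 0, so (α − 1) divides g(α); g is reducible.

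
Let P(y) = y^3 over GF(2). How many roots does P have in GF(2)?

Evaluate at each of the 2 elements of GF(2):
P(0) = 0 → root; P(1) = 1.
Roots: {0}.

1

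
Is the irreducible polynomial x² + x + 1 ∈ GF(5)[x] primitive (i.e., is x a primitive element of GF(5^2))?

No

Write f(x) = x² + x + 1.
|GF(5^2)^×| = 5^2 − 1 = 24. Prime factorization: 24 = 2^3·3.
f is primitive ⇔ x has order 24 in GF(5)[x]/(f), i.e. x^(24/q) ≠ 1 for each prime q | 24.
x^(12) mod f = 1
x^(8) mod f = 4x + 4.
Since x^(12) = 1, the order of x divides 12 < 24; not primitive.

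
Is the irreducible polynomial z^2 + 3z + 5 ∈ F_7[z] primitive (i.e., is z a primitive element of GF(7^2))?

Yes

Write f(z) = z^2 + 3z + 5.
|GF(7^2)^×| = 7^2 − 1 = 48. Prime factorization: 48 = 2^4·3.
f is primitive ⇔ z has order 48 in GF(7)[z]/(f), i.e. z^(48/q) ≠ 1 for each prime q | 48.
z^(24) mod f = 6.
z^(16) mod f = 4.
None equal 1, so z has full order 48; f is primitive.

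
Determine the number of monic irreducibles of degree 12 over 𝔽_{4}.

By the necklace-counting formula, N_4(12) = (1/12) Σ_{d|12} μ(12/d)·4^d.
Divisors of 12: 1, 2, 3, 4, 6, 12; μ(12/d) for each: 0, 1, 0, -1, -1, 1.
Σ = 4^2 − 4^4 − 4^6 + 4^12 = 16772880.
N = 16772880/12 = 1397740.

1397740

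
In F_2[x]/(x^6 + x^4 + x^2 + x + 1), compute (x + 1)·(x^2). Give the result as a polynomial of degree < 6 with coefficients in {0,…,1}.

x^3 + x^2

Multiply in F_2[x]: (x + 1)·(x^2) = x^3 + x^2.
Reduced: x^3 + x^2.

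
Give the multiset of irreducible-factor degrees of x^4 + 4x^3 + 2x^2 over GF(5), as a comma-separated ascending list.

Write h(x) = x^4 + 4x^3 + 2x^2.
Roots in GF(5): h(0) = 0 → root; h(1) = 2; h(2) = 1; h(3) = 2; h(4) = 4.
Linear factors from roots: (x).
Complete factorization: h(x) = (x)^2·(x^2 + 4x + 2).
Factor degrees with multiplicity: 1 + 1 + 2 = 4.

1, 1, 2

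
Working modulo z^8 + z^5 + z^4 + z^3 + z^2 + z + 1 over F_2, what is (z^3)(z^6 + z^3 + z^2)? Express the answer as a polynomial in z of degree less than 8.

z^4 + z^3 + z^2 + z

Multiply in F_2[z]: (z^3)·(z^6 + z^3 + z^2) = z^9 + z^6 + z^5.
Reduce using z^8 ≡ z^5 + z^4 + z^3 + z^2 + z + 1 (mod z^8 + z^5 + z^4 + z^3 + z^2 + z + 1).
Reduced: z^4 + z^3 + z^2 + z.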